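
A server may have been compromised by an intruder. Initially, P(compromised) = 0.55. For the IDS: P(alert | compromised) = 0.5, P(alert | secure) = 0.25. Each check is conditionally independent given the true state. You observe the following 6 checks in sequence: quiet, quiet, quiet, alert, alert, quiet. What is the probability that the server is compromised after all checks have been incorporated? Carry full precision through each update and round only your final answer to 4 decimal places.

0.4913

After 'quiet': P(compromised) = 0.5·0.5500 / (0.5·0.5500 + 0.75·0.4500) ≈ 0.4490
After 'quiet': P(compromised) = 0.5·0.4490 / (0.5·0.4490 + 0.75·0.5510) ≈ 0.3520
After 'quiet': P(compromised) = 0.5·0.3520 / (0.5·0.3520 + 0.75·0.6480) ≈ 0.2659
After 'alert': P(compromised) = 0.5·0.2659 / (0.5·0.2659 + 0.25·0.7341) ≈ 0.4200
After 'alert': P(compromised) = 0.5·0.4200 / (0.5·0.4200 + 0.25·0.5800) ≈ 0.5916
After 'quiet': P(compromised) = 0.5·0.5916 / (0.5·0.5916 + 0.75·0.4084) ≈ 0.4913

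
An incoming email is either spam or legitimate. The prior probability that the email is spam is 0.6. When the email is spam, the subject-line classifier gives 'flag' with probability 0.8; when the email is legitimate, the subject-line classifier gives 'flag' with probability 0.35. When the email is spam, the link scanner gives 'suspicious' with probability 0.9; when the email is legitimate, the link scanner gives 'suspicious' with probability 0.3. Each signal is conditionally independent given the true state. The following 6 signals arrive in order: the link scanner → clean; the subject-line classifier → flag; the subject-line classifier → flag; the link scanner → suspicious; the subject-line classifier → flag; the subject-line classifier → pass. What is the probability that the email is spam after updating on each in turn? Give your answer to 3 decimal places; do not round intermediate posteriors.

Apply Bayes' rule sequentially, carrying P(spam) forward.
After the link scanner='clean': P(spam) = 0.1·0.6000 / (0.1·0.6000 + 0.7·0.4000) ≈ 0.1765
After the subject-line classifier='flag': P(spam) = 0.8·0.1765 / (0.8·0.1765 + 0.35·0.8235) ≈ 0.3288
After the subject-line classifier='flag': P(spam) = 0.8·0.3288 / (0.8·0.3288 + 0.35·0.6712) ≈ 0.5282
After the link scanner='suspicious': P(spam) = 0.9·0.5282 / (0.9·0.5282 + 0.3·0.4718) ≈ 0.7706
After the subject-line classifier='flag': P(spam) = 0.8·0.7706 / (0.8·0.7706 + 0.35·0.2294) ≈ 0.8848
After the subject-line classifier='pass': P(spam) = 0.2·0.8848 / (0.2·0.8848 + 0.65·0.1152) ≈ 0.7026

0.703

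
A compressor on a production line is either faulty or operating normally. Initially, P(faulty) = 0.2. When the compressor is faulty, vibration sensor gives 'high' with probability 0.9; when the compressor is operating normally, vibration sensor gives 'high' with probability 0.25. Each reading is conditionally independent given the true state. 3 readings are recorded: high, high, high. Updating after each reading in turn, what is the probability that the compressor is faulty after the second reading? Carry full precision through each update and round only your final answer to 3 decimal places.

0.764

After 'high': P(faulty) = 0.9·0.2000 / (0.9·0.2000 + 0.25·0.8000) ≈ 0.4737
After 'high': P(faulty) = 0.9·0.4737 / (0.9·0.4737 + 0.25·0.5263) ≈ 0.7642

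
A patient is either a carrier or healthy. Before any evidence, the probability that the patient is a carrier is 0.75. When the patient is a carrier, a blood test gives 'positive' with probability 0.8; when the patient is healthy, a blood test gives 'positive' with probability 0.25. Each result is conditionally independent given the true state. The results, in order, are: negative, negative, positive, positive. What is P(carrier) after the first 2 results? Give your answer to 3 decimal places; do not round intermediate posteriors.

Each posterior becomes the prior for the next update.
After 'negative': P(carrier) = 0.2·0.7500 / (0.2·0.7500 + 0.75·0.2500) ≈ 0.4444
After 'negative': P(carrier) = 0.2·0.4444 / (0.2·0.4444 + 0.75·0.5556) ≈ 0.1758

0.176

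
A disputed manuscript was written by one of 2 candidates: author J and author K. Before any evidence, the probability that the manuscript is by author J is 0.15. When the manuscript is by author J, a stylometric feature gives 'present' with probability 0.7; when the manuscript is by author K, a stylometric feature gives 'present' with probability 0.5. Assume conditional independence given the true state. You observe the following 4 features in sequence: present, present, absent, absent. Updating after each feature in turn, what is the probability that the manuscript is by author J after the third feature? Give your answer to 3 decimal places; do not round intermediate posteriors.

0.172

After 'present': P(author J) = 0.7·0.1500 / (0.7·0.1500 + 0.5·0.8500) ≈ 0.1981
After 'present': P(author J) = 0.7·0.1981 / (0.7·0.1981 + 0.5·0.8019) ≈ 0.2570
After 'absent': P(author J) = 0.3·0.2570 / (0.3·0.2570 + 0.5·0.7430) ≈ 0.1719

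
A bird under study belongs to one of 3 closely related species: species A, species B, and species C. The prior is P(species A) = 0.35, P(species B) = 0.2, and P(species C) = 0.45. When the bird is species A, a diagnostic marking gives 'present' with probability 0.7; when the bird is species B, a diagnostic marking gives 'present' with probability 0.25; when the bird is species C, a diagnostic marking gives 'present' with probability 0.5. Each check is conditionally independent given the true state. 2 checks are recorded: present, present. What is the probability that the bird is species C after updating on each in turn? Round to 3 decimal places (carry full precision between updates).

0.379

After 'present': normaliser = 0.7·0.3500 + 0.25·0.2000 + 0.5·0.4500; P(species A) ≈ 0.4712, P(species B) ≈ 0.0962, P(species C) ≈ 0.4327
After 'present': normaliser = 0.7·0.4712 + 0.25·0.0962 + 0.5·0.4327; P(species A) ≈ 0.5784, P(species B) ≈ 0.0422, P(species C) ≈ 0.3794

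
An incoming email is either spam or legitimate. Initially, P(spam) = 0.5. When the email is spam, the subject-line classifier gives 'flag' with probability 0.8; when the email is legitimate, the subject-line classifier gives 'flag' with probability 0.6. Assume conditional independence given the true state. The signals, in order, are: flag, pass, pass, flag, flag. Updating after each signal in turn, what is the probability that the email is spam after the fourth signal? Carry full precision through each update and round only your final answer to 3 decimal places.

0.308

After 'flag': P(spam) = 0.8·0.5000 / (0.8·0.5000 + 0.6·0.5000) ≈ 0.5714
After 'pass': P(spam) = 0.2·0.5714 / (0.2·0.5714 + 0.4·0.4286) ≈ 0.4000
After 'pass': P(spam) = 0.2·0.4000 / (0.2·0.4000 + 0.4·0.6000) ≈ 0.2500
After 'flag': P(spam) = 0.8·0.2500 / (0.8·0.2500 + 0.6·0.7500) ≈ 0.3077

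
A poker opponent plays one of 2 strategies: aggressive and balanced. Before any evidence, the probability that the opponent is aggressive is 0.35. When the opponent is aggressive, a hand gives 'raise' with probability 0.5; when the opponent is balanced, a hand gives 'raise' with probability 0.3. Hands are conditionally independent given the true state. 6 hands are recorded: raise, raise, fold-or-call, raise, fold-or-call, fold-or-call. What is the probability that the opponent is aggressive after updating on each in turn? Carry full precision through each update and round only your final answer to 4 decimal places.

0.4760

Apply Bayes' rule sequentially, carrying P(aggressive) forward.
After 'raise': P(aggressive) = 0.5·0.3500 / (0.5·0.3500 + 0.3·0.6500) ≈ 0.4730
After 'raise': P(aggressive) = 0.5·0.4730 / (0.5·0.4730 + 0.3·0.5270) ≈ 0.5993
After 'fold-or-call': P(aggressive) = 0.5·0.5993 / (0.5·0.5993 + 0.7·0.4007) ≈ 0.5165
After 'raise': P(aggressive) = 0.5·0.5165 / (0.5·0.5165 + 0.3·0.4835) ≈ 0.6404
After 'fold-or-call': P(aggressive) = 0.5·0.6404 / (0.5·0.6404 + 0.7·0.3596) ≈ 0.5598
After 'fold-or-call': P(aggressive) = 0.5·0.5598 / (0.5·0.5598 + 0.7·0.4402) ≈ 0.4760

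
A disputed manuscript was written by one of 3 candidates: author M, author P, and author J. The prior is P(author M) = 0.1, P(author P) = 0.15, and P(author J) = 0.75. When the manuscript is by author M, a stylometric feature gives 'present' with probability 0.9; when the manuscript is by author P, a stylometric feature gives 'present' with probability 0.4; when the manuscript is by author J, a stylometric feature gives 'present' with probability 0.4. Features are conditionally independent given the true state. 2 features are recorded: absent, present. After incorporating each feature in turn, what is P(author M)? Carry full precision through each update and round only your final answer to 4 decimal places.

Each posterior becomes the prior for the next update.
After 'absent': normaliser = 0.1·0.1000 + 0.6·0.1500 + 0.6·0.7500; P(author M) ≈ 0.0182, P(author P) ≈ 0.1636, P(author J) ≈ 0.8182
After 'present': normaliser = 0.9·0.0182 + 0.4·0.1636 + 0.4·0.8182; P(author M) ≈ 0.0400, P(author P) ≈ 0.1600, P(author J) ≈ 0.8000

0.0400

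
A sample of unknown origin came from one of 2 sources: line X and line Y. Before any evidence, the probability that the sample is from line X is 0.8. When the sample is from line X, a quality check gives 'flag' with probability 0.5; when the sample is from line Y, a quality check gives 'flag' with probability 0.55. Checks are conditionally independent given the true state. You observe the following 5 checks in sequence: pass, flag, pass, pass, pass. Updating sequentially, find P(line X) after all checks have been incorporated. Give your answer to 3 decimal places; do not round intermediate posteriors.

Apply Bayes' rule sequentially, carrying P(line X) forward.
After 'pass': P(line X) = 0.5·0.8000 / (0.5·0.8000 + 0.45·0.2000) ≈ 0.8163
After 'flag': P(line X) = 0.5·0.8163 / (0.5·0.8163 + 0.55·0.1837) ≈ 0.8016
After 'pass': P(line X) = 0.5·0.8016 / (0.5·0.8016 + 0.45·0.1984) ≈ 0.8178
After 'pass': P(line X) = 0.5·0.8178 / (0.5·0.8178 + 0.45·0.1822) ≈ 0.8330
After 'pass': P(line X) = 0.5·0.8330 / (0.5·0.8330 + 0.45·0.1670) ≈ 0.8472

0.847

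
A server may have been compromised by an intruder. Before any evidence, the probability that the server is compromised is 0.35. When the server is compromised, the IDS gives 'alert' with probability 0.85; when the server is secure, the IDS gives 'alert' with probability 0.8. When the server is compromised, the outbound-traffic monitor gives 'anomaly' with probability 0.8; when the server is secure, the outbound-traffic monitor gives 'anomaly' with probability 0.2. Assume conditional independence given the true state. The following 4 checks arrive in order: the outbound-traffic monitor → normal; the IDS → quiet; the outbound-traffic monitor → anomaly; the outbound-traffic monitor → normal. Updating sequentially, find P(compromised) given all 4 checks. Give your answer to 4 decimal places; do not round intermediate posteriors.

0.0917

After the outbound-traffic monitor='normal': P(compromised) = 0.2·0.3500 / (0.2·0.3500 + 0.8·0.6500) ≈ 0.1186
After the IDS='quiet': P(compromised) = 0.15·0.1186 / (0.15·0.1186 + 0.2·0.8814) ≈ 0.0917
After the outbound-traffic monitor='anomaly': P(compromised) = 0.8·0.0917 / (0.8·0.0917 + 0.2·0.9083) ≈ 0.2877
After the outbound-traffic monitor='normal': P(compromised) = 0.2·0.2877 / (0.2·0.2877 + 0.8·0.7123) ≈ 0.0917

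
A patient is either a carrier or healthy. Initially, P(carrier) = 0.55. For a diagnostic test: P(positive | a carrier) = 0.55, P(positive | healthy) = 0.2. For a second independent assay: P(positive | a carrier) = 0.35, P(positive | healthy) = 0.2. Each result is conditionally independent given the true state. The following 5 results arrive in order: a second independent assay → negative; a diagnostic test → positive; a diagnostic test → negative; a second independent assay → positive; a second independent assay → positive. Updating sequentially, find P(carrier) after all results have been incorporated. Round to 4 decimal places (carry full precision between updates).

0.8247

Apply Bayes' rule sequentially, carrying P(carrier) forward.
After a second independent assay='negative': P(carrier) = 0.65·0.5500 / (0.65·0.5500 + 0.8·0.4500) ≈ 0.4983
After a diagnostic test='positive': P(carrier) = 0.55·0.4983 / (0.55·0.4983 + 0.2·0.5017) ≈ 0.7320
After a diagnostic test='negative': P(carrier) = 0.45·0.7320 / (0.45·0.7320 + 0.8·0.2680) ≈ 0.6057
After a second independent assay='positive': P(carrier) = 0.35·0.6057 / (0.35·0.6057 + 0.2·0.3943) ≈ 0.7289
After a second independent assay='positive': P(carrier) = 0.35·0.7289 / (0.35·0.7289 + 0.2·0.2711) ≈ 0.8247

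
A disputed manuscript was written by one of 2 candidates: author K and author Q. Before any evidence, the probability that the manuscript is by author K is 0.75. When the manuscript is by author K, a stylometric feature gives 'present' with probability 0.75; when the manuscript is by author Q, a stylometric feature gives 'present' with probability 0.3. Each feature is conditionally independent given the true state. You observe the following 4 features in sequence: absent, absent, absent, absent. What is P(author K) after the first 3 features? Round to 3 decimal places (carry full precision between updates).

0.120

After 'absent': P(author K) = 0.25·0.7500 / (0.25·0.7500 + 0.7·0.2500) ≈ 0.5172
After 'absent': P(author K) = 0.25·0.5172 / (0.25·0.5172 + 0.7·0.4828) ≈ 0.2768
After 'absent': P(author K) = 0.25·0.2768 / (0.25·0.2768 + 0.7·0.7232) ≈ 0.1202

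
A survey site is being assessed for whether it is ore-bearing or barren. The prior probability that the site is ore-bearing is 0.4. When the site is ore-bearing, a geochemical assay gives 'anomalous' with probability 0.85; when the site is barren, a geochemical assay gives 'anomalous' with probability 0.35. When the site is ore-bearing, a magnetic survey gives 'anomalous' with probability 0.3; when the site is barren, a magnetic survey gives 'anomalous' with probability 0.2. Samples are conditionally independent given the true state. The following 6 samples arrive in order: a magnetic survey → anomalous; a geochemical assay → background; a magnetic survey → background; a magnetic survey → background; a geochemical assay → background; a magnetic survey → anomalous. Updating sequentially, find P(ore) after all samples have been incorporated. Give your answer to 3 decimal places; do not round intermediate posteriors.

0.058

After a magnetic survey='anomalous': P(ore) = 0.3·0.4000 / (0.3·0.4000 + 0.2·0.6000) ≈ 0.5000
After a geochemical assay='background': P(ore) = 0.15·0.5000 / (0.15·0.5000 + 0.65·0.5000) ≈ 0.1875
After a magnetic survey='background': P(ore) = 0.7·0.1875 / (0.7·0.1875 + 0.8·0.8125) ≈ 0.1680
After a magnetic survey='background': P(ore) = 0.7·0.1680 / (0.7·0.1680 + 0.8·0.8320) ≈ 0.1502
After a geochemical assay='background': P(ore) = 0.15·0.1502 / (0.15·0.1502 + 0.65·0.8498) ≈ 0.0392
After a magnetic survey='anomalous': P(ore) = 0.3·0.0392 / (0.3·0.0392 + 0.2·0.9608) ≈ 0.0576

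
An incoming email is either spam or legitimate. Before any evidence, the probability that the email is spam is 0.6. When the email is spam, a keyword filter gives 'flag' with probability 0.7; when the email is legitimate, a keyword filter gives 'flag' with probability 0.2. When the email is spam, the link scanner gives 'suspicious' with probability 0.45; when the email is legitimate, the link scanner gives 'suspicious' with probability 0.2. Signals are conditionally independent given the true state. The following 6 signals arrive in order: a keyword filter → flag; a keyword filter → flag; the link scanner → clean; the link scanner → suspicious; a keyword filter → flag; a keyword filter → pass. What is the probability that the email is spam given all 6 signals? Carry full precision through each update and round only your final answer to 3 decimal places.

After a keyword filter='flag': P(spam) = 0.7·0.6000 / (0.7·0.6000 + 0.2·0.4000) ≈ 0.8400
After a keyword filter='flag': P(spam) = 0.7·0.8400 / (0.7·0.8400 + 0.2·0.1600) ≈ 0.9484
After the link scanner='clean': P(spam) = 0.55·0.9484 / (0.55·0.9484 + 0.8·0.0516) ≈ 0.9266
After the link scanner='suspicious': P(spam) = 0.45·0.9266 / (0.45·0.9266 + 0.2·0.0734) ≈ 0.9660
After a keyword filter='flag': P(spam) = 0.7·0.9660 / (0.7·0.9660 + 0.2·0.0340) ≈ 0.9900
After a keyword filter='pass': P(spam) = 0.3·0.9900 / (0.3·0.9900 + 0.8·0.0100) ≈ 0.9739

0.974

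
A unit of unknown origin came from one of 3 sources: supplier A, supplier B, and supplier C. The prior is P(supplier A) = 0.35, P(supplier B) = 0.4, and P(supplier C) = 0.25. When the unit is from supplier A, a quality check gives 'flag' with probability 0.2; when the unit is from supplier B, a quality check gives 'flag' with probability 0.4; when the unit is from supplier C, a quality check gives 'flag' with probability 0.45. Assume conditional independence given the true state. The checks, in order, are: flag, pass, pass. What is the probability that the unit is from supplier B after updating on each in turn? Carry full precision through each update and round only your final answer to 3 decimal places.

0.422

Apply Bayes' rule sequentially, carrying P(supplier B) forward.
After 'flag': normaliser = 0.2·0.3500 + 0.4·0.4000 + 0.45·0.2500; P(supplier A) ≈ 0.2044, P(supplier B) ≈ 0.4672, P(supplier C) ≈ 0.3285
After 'pass': normaliser = 0.8·0.2044 + 0.6·0.4672 + 0.55·0.3285; P(supplier A) ≈ 0.2618, P(supplier B) ≈ 0.4489, P(supplier C) ≈ 0.2893
After 'pass': normaliser = 0.8·0.2618 + 0.6·0.4489 + 0.55·0.2893; P(supplier A) ≈ 0.3284, P(supplier B) ≈ 0.4222, P(supplier C) ≈ 0.2494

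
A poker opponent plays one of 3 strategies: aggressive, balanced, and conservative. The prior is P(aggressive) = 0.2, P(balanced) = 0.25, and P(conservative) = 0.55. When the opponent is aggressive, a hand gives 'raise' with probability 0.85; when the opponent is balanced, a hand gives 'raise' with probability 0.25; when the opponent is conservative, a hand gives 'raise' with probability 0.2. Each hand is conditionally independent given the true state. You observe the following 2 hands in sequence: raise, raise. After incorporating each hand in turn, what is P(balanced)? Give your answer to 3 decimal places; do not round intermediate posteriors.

0.086

Apply Bayes' rule sequentially, carrying P(balanced) forward.
After 'raise': normaliser = 0.85·0.2000 + 0.25·0.2500 + 0.2·0.5500; P(aggressive) ≈ 0.4964, P(balanced) ≈ 0.1825, P(conservative) ≈ 0.3212
After 'raise': normaliser = 0.85·0.4964 + 0.25·0.1825 + 0.2·0.3212; P(aggressive) ≈ 0.7934, P(balanced) ≈ 0.0858, P(conservative) ≈ 0.1208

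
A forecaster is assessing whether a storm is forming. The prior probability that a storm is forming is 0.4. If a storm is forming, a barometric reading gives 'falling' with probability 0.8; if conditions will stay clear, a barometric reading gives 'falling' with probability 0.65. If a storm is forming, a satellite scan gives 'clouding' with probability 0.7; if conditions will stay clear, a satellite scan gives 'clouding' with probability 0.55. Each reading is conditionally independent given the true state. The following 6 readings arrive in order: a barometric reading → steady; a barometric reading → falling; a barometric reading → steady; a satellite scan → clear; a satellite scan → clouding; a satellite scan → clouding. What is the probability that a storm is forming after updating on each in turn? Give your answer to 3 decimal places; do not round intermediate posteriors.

After a barometric reading='steady': P(storm) = 0.2·0.4000 / (0.2·0.4000 + 0.35·0.6000) ≈ 0.2759
After a barometric reading='falling': P(storm) = 0.8·0.2759 / (0.8·0.2759 + 0.65·0.7241) ≈ 0.3192
After a barometric reading='steady': P(storm) = 0.2·0.3192 / (0.2·0.3192 + 0.35·0.6808) ≈ 0.2113
After a satellite scan='clear': P(storm) = 0.3·0.2113 / (0.3·0.2113 + 0.45·0.7887) ≈ 0.1515
After a satellite scan='clouding': P(storm) = 0.7·0.1515 / (0.7·0.1515 + 0.55·0.8485) ≈ 0.1852
After a satellite scan='clouding': P(storm) = 0.7·0.1852 / (0.7·0.1852 + 0.55·0.8148) ≈ 0.2244

0.224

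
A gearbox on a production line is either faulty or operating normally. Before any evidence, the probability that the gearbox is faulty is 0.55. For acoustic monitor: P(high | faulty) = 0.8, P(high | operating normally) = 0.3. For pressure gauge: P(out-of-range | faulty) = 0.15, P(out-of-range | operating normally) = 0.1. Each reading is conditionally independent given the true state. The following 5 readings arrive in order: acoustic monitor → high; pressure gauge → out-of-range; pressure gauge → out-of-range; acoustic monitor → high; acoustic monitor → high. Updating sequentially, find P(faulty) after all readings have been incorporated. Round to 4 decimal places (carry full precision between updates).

After acoustic monitor='high': P(faulty) = 0.8·0.5500 / (0.8·0.5500 + 0.3·0.4500) ≈ 0.7652
After pressure gauge='out-of-range': P(faulty) = 0.15·0.7652 / (0.15·0.7652 + 0.1·0.2348) ≈ 0.8302
After pressure gauge='out-of-range': P(faulty) = 0.15·0.8302 / (0.15·0.8302 + 0.1·0.1698) ≈ 0.8800
After acoustic monitor='high': P(faulty) = 0.8·0.8800 / (0.8·0.8800 + 0.3·0.1200) ≈ 0.9514
After acoustic monitor='high': P(faulty) = 0.8·0.9514 / (0.8·0.9514 + 0.3·0.0486) ≈ 0.9812

0.9812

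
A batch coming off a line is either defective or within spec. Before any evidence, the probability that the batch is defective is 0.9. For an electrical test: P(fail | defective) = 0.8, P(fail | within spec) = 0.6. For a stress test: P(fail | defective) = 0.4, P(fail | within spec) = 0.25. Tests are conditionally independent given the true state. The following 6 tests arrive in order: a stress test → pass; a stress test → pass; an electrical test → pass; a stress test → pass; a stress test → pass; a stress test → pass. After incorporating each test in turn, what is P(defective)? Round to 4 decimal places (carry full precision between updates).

After a stress test='pass': P(defective) = 0.6·0.9000 / (0.6·0.9000 + 0.75·0.1000) ≈ 0.8780
After a stress test='pass': P(defective) = 0.6·0.8780 / (0.6·0.8780 + 0.75·0.1220) ≈ 0.8521
After an electrical test='pass': P(defective) = 0.2·0.8521 / (0.2·0.8521 + 0.4·0.1479) ≈ 0.7423
After a stress test='pass': P(defective) = 0.6·0.7423 / (0.6·0.7423 + 0.75·0.2577) ≈ 0.6973
After a stress test='pass': P(defective) = 0.6·0.6973 / (0.6·0.6973 + 0.75·0.3027) ≈ 0.6483
After a stress test='pass': P(defective) = 0.6·0.6483 / (0.6·0.6483 + 0.75·0.3517) ≈ 0.5959

0.5959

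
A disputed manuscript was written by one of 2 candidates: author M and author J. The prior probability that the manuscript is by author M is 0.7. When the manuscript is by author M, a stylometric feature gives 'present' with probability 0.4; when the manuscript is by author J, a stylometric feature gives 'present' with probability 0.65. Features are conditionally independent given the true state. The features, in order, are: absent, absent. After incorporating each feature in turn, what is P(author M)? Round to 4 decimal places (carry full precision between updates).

0.8727

After 'absent': P(author M) = 0.6·0.7000 / (0.6·0.7000 + 0.35·0.3000) ≈ 0.8000
After 'absent': P(author M) = 0.6·0.8000 / (0.6·0.8000 + 0.35·0.2000) ≈ 0.8727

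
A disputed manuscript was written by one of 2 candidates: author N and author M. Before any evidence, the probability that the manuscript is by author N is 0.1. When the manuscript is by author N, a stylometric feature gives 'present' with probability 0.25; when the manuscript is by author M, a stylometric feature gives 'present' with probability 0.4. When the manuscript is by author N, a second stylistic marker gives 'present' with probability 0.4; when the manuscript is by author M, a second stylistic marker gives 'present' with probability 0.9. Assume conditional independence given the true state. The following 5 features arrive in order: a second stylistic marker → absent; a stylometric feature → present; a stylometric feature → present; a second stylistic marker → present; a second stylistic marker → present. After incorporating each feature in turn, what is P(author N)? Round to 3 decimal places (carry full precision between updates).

After a second stylistic marker='absent': P(author N) = 0.6·0.1000 / (0.6·0.1000 + 0.1·0.9000) ≈ 0.4000
After a stylometric feature='present': P(author N) = 0.25·0.4000 / (0.25·0.4000 + 0.4·0.6000) ≈ 0.2941
After a stylometric feature='present': P(author N) = 0.25·0.2941 / (0.25·0.2941 + 0.4·0.7059) ≈ 0.2066
After a second stylistic marker='present': P(author N) = 0.4·0.2066 / (0.4·0.2066 + 0.9·0.7934) ≈ 0.1037
After a second stylistic marker='present': P(author N) = 0.4·0.1037 / (0.4·0.1037 + 0.9·0.8963) ≈ 0.0489

0.049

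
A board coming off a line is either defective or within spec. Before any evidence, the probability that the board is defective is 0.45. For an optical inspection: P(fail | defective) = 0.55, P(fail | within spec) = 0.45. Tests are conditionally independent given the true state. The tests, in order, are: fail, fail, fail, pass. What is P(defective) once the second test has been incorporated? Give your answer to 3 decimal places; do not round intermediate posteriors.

0.550

After 'fail': P(defective) = 0.55·0.4500 / (0.55·0.4500 + 0.45·0.5500) ≈ 0.5000
After 'fail': P(defective) = 0.55·0.5000 / (0.55·0.5000 + 0.45·0.5000) ≈ 0.5500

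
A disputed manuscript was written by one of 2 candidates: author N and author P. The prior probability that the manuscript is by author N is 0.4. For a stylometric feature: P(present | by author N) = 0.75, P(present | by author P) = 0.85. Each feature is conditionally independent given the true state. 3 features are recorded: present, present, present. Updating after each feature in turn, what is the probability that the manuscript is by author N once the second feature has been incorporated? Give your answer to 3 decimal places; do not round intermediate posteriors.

0.342

After 'present': P(author N) = 0.75·0.4000 / (0.75·0.4000 + 0.85·0.6000) ≈ 0.3704
After 'present': P(author N) = 0.75·0.3704 / (0.75·0.3704 + 0.85·0.6296) ≈ 0.3417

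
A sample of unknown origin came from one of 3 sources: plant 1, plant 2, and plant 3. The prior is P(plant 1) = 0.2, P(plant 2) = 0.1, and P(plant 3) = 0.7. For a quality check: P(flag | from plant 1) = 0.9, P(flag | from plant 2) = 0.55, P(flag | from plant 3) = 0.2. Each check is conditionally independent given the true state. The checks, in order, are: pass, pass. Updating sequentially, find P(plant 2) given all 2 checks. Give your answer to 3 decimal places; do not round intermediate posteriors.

0.043

After 'pass': normaliser = 0.1·0.2000 + 0.45·0.1000 + 0.8·0.7000; P(plant 1) ≈ 0.0320, P(plant 2) ≈ 0.0720, P(plant 3) ≈ 0.8960
After 'pass': normaliser = 0.1·0.0320 + 0.45·0.0720 + 0.8·0.8960; P(plant 1) ≈ 0.0043, P(plant 2) ≈ 0.0431, P(plant 3) ≈ 0.9527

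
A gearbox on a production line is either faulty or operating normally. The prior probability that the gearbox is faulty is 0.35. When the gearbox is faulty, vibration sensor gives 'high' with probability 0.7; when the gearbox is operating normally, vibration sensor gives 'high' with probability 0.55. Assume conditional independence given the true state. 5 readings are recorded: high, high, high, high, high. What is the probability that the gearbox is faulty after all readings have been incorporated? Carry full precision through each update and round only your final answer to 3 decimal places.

After 'high': P(faulty) = 0.7·0.3500 / (0.7·0.3500 + 0.55·0.6500) ≈ 0.4066
After 'high': P(faulty) = 0.7·0.4066 / (0.7·0.4066 + 0.55·0.5934) ≈ 0.4659
After 'high': P(faulty) = 0.7·0.4659 / (0.7·0.4659 + 0.55·0.5341) ≈ 0.5261
After 'high': P(faulty) = 0.7·0.5261 / (0.7·0.5261 + 0.55·0.4739) ≈ 0.5856
After 'high': P(faulty) = 0.7·0.5856 / (0.7·0.5856 + 0.55·0.4144) ≈ 0.6426

0.643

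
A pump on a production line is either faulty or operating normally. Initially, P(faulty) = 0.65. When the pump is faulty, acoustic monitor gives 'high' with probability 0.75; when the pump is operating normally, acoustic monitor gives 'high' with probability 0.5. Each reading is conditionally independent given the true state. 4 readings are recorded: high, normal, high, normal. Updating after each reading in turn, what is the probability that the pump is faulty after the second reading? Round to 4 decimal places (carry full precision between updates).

0.5821

After 'high': P(faulty) = 0.75·0.6500 / (0.75·0.6500 + 0.5·0.3500) ≈ 0.7358
After 'normal': P(faulty) = 0.25·0.7358 / (0.25·0.7358 + 0.5·0.2642) ≈ 0.5821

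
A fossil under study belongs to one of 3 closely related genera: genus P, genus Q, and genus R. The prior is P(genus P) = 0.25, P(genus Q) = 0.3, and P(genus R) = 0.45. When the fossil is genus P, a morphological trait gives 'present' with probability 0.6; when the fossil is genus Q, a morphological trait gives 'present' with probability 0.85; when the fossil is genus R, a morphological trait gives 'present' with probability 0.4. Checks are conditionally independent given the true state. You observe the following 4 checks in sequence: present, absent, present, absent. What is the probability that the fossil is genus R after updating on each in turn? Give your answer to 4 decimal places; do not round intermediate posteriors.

0.5735

Apply Bayes' rule sequentially, carrying P(genus R) forward.
After 'present': normaliser = 0.6·0.2500 + 0.85·0.3000 + 0.4·0.4500; P(genus P) ≈ 0.2564, P(genus Q) ≈ 0.4359, P(genus R) ≈ 0.3077
After 'absent': normaliser = 0.4·0.2564 + 0.15·0.4359 + 0.6·0.3077; P(genus P) ≈ 0.2909, P(genus Q) ≈ 0.1855, P(genus R) ≈ 0.5236
After 'present': normaliser = 0.6·0.2909 + 0.85·0.1855 + 0.4·0.5236; P(genus P) ≈ 0.3223, P(genus Q) ≈ 0.2910, P(genus R) ≈ 0.3867
After 'absent': normaliser = 0.4·0.3223 + 0.15·0.2910 + 0.6·0.3867; P(genus P) ≈ 0.3186, P(genus Q) ≈ 0.1079, P(genus R) ≈ 0.5735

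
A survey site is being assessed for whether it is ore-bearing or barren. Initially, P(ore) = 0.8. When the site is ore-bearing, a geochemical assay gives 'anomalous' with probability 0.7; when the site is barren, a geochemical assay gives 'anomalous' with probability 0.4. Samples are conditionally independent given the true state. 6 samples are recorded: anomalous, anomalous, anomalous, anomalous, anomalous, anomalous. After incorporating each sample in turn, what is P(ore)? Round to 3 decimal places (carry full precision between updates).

0.991

Apply Bayes' rule sequentially, carrying P(ore) forward.
After 'anomalous': P(ore) = 0.7·0.8000 / (0.7·0.8000 + 0.4·0.2000) ≈ 0.8750
After 'anomalous': P(ore) = 0.7·0.8750 / (0.7·0.8750 + 0.4·0.1250) ≈ 0.9245
After 'anomalous': P(ore) = 0.7·0.9245 / (0.7·0.9245 + 0.4·0.0755) ≈ 0.9554
After 'anomalous': P(ore) = 0.7·0.9554 / (0.7·0.9554 + 0.4·0.0446) ≈ 0.9740
After 'anomalous': P(ore) = 0.7·0.9740 / (0.7·0.9740 + 0.4·0.0260) ≈ 0.9850
After 'anomalous': P(ore) = 0.7·0.9850 / (0.7·0.9850 + 0.4·0.0150) ≈ 0.9914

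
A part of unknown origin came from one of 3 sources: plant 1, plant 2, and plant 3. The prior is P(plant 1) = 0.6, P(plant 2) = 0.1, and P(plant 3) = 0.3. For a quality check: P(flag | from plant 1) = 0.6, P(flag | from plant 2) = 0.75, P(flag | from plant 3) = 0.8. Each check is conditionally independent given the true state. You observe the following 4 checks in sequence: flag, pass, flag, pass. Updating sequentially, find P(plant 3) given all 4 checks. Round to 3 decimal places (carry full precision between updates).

0.168

After 'flag': normaliser = 0.6·0.6000 + 0.75·0.1000 + 0.8·0.3000; P(plant 1) ≈ 0.5333, P(plant 2) ≈ 0.1111, P(plant 3) ≈ 0.3556
After 'pass': normaliser = 0.4·0.5333 + 0.25·0.1111 + 0.2·0.3556; P(plant 1) ≈ 0.6833, P(plant 2) ≈ 0.0890, P(plant 3) ≈ 0.2278
After 'flag': normaliser = 0.6·0.6833 + 0.75·0.0890 + 0.8·0.2278; P(plant 1) ≈ 0.6222, P(plant 2) ≈ 0.1013, P(plant 3) ≈ 0.2765
After 'pass': normaliser = 0.4·0.6222 + 0.25·0.1013 + 0.2·0.2765; P(plant 1) ≈ 0.7553, P(plant 2) ≈ 0.0768, P(plant 3) ≈ 0.1678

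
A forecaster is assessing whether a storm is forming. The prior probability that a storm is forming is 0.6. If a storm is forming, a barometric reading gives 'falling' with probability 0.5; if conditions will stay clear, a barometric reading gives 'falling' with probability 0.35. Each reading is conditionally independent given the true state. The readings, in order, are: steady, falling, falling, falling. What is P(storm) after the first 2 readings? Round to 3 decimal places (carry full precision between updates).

Apply Bayes' rule sequentially, carrying P(storm) forward.
After 'steady': P(storm) = 0.5·0.6000 / (0.5·0.6000 + 0.65·0.4000) ≈ 0.5357
After 'falling': P(storm) = 0.5·0.5357 / (0.5·0.5357 + 0.35·0.4643) ≈ 0.6224

0.622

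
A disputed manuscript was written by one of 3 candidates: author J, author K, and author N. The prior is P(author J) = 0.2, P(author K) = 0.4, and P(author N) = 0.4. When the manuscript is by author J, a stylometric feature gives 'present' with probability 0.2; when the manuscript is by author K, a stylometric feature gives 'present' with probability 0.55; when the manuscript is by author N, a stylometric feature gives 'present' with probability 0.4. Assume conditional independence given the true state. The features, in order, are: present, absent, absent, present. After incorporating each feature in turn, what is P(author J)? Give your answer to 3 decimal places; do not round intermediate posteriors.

After 'present': normaliser = 0.2·0.2000 + 0.55·0.4000 + 0.4·0.4000; P(author J) ≈ 0.0952, P(author K) ≈ 0.5238, P(author N) ≈ 0.3810
After 'absent': normaliser = 0.8·0.0952 + 0.45·0.5238 + 0.6·0.3810; P(author J) ≈ 0.1410, P(author K) ≈ 0.4361, P(author N) ≈ 0.4229
After 'absent': normaliser = 0.8·0.1410 + 0.45·0.4361 + 0.6·0.4229; P(author J) ≈ 0.2004, P(author K) ≈ 0.3487, P(author N) ≈ 0.4509
After 'present': normaliser = 0.2·0.2004 + 0.55·0.3487 + 0.4·0.4509; P(author J) ≈ 0.0972, P(author K) ≈ 0.4653, P(author N) ≈ 0.4375

0.097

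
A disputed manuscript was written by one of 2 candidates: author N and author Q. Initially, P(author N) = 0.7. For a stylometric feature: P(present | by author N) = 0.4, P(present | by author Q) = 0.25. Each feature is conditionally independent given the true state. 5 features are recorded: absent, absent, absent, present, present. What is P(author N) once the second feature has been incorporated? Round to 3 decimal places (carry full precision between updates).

0.599

After 'absent': P(author N) = 0.6·0.7000 / (0.6·0.7000 + 0.75·0.3000) ≈ 0.6512
After 'absent': P(author N) = 0.6·0.6512 / (0.6·0.6512 + 0.75·0.3488) ≈ 0.5989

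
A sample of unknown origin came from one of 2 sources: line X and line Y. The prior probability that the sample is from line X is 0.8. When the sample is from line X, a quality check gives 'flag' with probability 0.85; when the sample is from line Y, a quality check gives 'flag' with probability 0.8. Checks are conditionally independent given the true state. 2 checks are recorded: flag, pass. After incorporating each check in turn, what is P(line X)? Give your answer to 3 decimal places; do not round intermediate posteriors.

0.761

After 'flag': P(line X) = 0.85·0.8000 / (0.85·0.8000 + 0.8·0.2000) ≈ 0.8095
After 'pass': P(line X) = 0.15·0.8095 / (0.15·0.8095 + 0.2·0.1905) ≈ 0.7612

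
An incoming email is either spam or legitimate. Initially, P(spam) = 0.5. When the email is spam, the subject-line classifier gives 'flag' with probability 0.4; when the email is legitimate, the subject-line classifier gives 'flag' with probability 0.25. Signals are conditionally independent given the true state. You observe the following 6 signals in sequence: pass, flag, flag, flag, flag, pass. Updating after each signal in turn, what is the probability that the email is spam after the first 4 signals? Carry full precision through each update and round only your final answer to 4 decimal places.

After 'pass': P(spam) = 0.6·0.5000 / (0.6·0.5000 + 0.75·0.5000) ≈ 0.4444
After 'flag': P(spam) = 0.4·0.4444 / (0.4·0.4444 + 0.25·0.5556) ≈ 0.5614
After 'flag': P(spam) = 0.4·0.5614 / (0.4·0.5614 + 0.25·0.4386) ≈ 0.6719
After 'flag': P(spam) = 0.4·0.6719 / (0.4·0.6719 + 0.25·0.3281) ≈ 0.7662

0.7662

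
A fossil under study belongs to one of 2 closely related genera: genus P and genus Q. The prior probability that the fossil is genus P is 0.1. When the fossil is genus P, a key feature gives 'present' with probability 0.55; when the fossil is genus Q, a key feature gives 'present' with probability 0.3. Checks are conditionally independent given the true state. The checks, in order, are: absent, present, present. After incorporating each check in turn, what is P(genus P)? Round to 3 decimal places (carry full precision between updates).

0.194

After 'absent': P(genus P) = 0.45·0.1000 / (0.45·0.1000 + 0.7·0.9000) ≈ 0.0667
After 'present': P(genus P) = 0.55·0.0667 / (0.55·0.0667 + 0.3·0.9333) ≈ 0.1158
After 'present': P(genus P) = 0.55·0.1158 / (0.55·0.1158 + 0.3·0.8842) ≈ 0.1936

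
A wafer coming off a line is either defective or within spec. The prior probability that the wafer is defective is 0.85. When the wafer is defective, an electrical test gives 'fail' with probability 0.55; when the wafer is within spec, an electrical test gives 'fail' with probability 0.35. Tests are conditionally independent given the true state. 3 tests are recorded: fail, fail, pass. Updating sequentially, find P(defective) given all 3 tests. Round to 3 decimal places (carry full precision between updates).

After 'fail': P(defective) = 0.55·0.8500 / (0.55·0.8500 + 0.35·0.1500) ≈ 0.8990
After 'fail': P(defective) = 0.55·0.8990 / (0.55·0.8990 + 0.35·0.1010) ≈ 0.9333
After 'pass': P(defective) = 0.45·0.9333 / (0.45·0.9333 + 0.65·0.0667) ≈ 0.9064

0.906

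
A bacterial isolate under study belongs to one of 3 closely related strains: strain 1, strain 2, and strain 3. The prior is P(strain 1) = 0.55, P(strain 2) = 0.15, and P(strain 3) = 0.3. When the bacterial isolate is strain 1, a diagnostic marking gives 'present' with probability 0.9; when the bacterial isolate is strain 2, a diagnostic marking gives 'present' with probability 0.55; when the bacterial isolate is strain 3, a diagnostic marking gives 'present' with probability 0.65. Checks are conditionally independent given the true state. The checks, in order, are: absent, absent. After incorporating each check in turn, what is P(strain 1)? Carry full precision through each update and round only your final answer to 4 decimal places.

0.0757

Apply Bayes' rule sequentially, carrying P(strain 1) forward.
After 'absent': normaliser = 0.1·0.5500 + 0.45·0.1500 + 0.35·0.3000; P(strain 1) ≈ 0.2418, P(strain 2) ≈ 0.2967, P(strain 3) ≈ 0.4615
After 'absent': normaliser = 0.1·0.2418 + 0.45·0.2967 + 0.35·0.4615; P(strain 1) ≈ 0.0757, P(strain 2) ≈ 0.4182, P(strain 3) ≈ 0.5060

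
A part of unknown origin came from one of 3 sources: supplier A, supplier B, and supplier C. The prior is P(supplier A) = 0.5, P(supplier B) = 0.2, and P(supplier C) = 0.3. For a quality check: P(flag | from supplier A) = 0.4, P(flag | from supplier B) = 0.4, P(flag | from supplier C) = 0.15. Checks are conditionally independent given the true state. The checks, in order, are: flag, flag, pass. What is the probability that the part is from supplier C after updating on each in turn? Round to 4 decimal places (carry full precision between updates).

Each posterior becomes the prior for the next update.
After 'flag': normaliser = 0.4·0.5000 + 0.4·0.2000 + 0.15·0.3000; P(supplier A) ≈ 0.6154, P(supplier B) ≈ 0.2462, P(supplier C) ≈ 0.1385
After 'flag': normaliser = 0.4·0.6154 + 0.4·0.2462 + 0.15·0.1385; P(supplier A) ≈ 0.6737, P(supplier B) ≈ 0.2695, P(supplier C) ≈ 0.0568
After 'pass': normaliser = 0.6·0.6737 + 0.6·0.2695 + 0.85·0.0568; P(supplier A) ≈ 0.6581, P(supplier B) ≈ 0.2632, P(supplier C) ≈ 0.0787

0.0787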